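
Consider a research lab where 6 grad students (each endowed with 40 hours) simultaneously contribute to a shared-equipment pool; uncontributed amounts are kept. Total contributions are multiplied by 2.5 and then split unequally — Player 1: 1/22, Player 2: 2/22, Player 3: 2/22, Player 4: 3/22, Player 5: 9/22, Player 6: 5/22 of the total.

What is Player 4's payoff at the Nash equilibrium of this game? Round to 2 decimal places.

A player with share s gets back 2.5·s per unit contributed, so full contribution is dominant for anyone with s > 1/2.5 = 0.4000 and zero contribution is dominant for anyone below.
Player 5 alone (share 9/22) is above the threshold, contributing 40; the remaining 5 contribute 0. Total contributed: 40.
Player 4 keeps 40 and receives 2.5 × 40 × 3/22 = 13.64 from the shared-equipment pool, for a payoff of 53.64.

53.64 hours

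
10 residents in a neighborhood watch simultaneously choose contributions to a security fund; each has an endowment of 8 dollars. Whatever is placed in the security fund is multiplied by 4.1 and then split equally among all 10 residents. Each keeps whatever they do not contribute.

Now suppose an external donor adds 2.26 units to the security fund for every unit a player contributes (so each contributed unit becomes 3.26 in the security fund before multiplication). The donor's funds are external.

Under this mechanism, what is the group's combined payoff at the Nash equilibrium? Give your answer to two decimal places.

With the mechanism, a contributed unit returns 4.1 × 3.26 / 10 = 1.3366 per unit of net cost to the contributor — now above 1 — so contributing fully is weakly dominant for every player.
At the Nash equilibrium everyone contributes 8. Group total payoff = 4.1 × 3.26 × 80 = 1069.28.

1069.28 dollars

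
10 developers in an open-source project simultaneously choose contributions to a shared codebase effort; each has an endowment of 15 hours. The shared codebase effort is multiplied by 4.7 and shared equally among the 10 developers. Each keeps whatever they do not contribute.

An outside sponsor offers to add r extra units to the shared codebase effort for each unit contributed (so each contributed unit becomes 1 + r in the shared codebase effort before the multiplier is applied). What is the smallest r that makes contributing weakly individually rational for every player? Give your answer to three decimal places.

1.128

With matching at rate r, one contributed unit becomes (1 + r) in the shared codebase effort and returns 4.7 × (1 + r) / 10 to the contributor.
Setting this equal to 1: 1 + r = 10/4.7 = 2.1277.
So the minimum matching rate is r = 2.1277 − 1 = 1.128.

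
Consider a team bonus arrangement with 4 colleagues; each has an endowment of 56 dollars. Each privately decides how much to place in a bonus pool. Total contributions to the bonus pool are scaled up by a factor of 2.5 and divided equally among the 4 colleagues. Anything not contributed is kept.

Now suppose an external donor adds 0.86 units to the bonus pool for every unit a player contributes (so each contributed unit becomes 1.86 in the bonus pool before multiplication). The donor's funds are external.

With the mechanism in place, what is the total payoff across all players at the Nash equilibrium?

1041.60 dollars

Under the mechanism each unit contributed yields 2.5 × 1.86 / 4 = 1.1625 back to its contributor per unit of net cost, which exceeds 1, making full contribution the dominant choice for everyone.
At the Nash equilibrium everyone contributes 56. Group total payoff = 2.5 × 1.86 × 224 = 1041.60.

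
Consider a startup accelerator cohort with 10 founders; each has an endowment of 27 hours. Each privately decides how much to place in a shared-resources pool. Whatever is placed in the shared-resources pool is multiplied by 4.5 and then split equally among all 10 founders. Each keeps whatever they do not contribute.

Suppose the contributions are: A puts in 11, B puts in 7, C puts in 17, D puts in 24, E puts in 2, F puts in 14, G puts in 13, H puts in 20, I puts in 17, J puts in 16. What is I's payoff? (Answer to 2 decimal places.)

73.45 hours

Total contributed: 11 + 7 + 17 + 24 + 2 + 14 + 13 + 20 + 17 + 16 = 141.
Each receives 4.5 × 141 / 10 = 63.45 from the shared-resources pool.
I keeps 27 − 17 = 10, so I's payoff is 10 + 63.45 = 73.45.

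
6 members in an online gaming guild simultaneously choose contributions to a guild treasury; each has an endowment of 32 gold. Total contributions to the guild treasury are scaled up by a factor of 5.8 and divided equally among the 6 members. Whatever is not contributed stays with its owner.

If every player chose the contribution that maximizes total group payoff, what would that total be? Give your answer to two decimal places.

Each contributed unit returns 5.800 to the group as a whole (0.9667 to each of 6 players), which exceeds 1, so the social optimum is full contribution: group total = 5.800 × 192 = 1113.60.

1113.60 gold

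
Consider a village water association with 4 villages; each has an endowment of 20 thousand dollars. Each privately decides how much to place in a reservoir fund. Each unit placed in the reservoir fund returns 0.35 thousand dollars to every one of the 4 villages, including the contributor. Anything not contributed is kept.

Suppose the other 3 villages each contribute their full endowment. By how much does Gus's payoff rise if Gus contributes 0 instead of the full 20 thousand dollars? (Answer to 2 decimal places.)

Switching from a contribution of 20 to 0 lets Gus keep an extra 20 thousand dollars, but lowers the reservoir fund by 20, which costs Gus their own share of that drop: 0.35 × 20 = 7.00.
Net gain = 20 − 7.00 = 13.00. The private return per contributed unit (0.35) is below 1, so free-riding is indeed the best response regardless of what the others do.

13.00 thousand dollars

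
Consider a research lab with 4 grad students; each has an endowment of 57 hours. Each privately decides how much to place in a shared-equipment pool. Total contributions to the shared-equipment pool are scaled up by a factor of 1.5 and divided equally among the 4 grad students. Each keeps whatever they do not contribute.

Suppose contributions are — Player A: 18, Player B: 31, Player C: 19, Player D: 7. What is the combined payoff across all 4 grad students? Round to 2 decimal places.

265.50 hours

Total contributed: 18 + 31 + 19 + 7 = 75; total kept: 4 × 57 − 75 = 153.
The shared-equipment pool pays out 1.5 × 75 = 112.50 in aggregate.
Group total = 153 + 112.50 = 265.50.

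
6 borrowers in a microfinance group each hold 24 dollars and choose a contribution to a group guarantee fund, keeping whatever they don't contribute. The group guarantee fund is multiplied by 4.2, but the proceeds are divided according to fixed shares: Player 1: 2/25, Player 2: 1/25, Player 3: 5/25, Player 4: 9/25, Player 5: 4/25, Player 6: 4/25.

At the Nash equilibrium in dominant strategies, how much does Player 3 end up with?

Player j's private return per contributed unit is 4.2 × (j's share). Contributing is weakly dominant for j when that share is at least 1/4.2 = 0.2381, and contributing 0 is dominant otherwise.
The only share above 0.2381 is Player 4's 9/25, contributing 24; the remaining 5 contribute 0. Total contributed: 24.
Player 3 keeps 24 and receives 4.2 × 24 × 5/25 = 20.16 from the group guarantee fund, for a payoff of 44.16.

44.16 dollars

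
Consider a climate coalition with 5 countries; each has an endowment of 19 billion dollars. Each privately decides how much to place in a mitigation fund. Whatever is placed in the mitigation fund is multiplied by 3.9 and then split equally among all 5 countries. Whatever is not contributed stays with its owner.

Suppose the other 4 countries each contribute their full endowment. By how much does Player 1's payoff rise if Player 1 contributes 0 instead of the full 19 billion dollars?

Switching from a contribution of 19 to 0 lets Player 1 keep an extra 19 billion dollars, but lowers the mitigation fund by 19, which costs Player 1 their own share of that drop: 3.9/5 × 19 = 14.82.
Net gain = 19 − 14.82 = 4.18. The private return per contributed unit (0.7800) is below 1, so free-riding is indeed the best response regardless of what the others do.

4.18 billion dollars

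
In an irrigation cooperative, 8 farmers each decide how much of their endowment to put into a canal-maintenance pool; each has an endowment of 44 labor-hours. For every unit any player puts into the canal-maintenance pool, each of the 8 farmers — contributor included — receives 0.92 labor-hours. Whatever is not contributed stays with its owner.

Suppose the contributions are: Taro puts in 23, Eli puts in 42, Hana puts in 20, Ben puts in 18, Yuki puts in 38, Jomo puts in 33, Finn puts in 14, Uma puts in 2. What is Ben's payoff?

Total contributed: 23 + 42 + 20 + 18 + 38 + 33 + 14 + 2 = 190.
Each receives 0.92 × 190 = 174.80 from the canal-maintenance pool.
Ben keeps 44 − 18 = 26, so Ben's payoff is 26 + 174.80 = 200.80.

200.80 labor-hours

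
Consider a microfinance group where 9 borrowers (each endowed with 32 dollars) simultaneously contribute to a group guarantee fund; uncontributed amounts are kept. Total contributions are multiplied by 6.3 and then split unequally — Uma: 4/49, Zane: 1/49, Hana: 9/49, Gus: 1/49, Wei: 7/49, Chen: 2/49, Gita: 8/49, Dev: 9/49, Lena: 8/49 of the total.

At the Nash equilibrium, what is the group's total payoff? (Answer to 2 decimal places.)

Each unit j contributes comes back to j as 6.3 × (j's share), so j prefers to contribute only if that share exceeds 1/6.3 = 0.1587; otherwise keeping the unit dominates.
The shares above 0.1587 belong to Hana, Gita, Dev and Lena, contributing 32 each; the remaining 5 contribute 0. Total contributed: 128.
The group guarantee fund pays out 6.3 × 128 = 806.40 in total (split across the unequal shares, but the aggregate is all that matters for the group sum).
The 5 free-riders keep 32 each, adding 160. Group total = 160 + 806.40 = 966.40.

966.40 dollars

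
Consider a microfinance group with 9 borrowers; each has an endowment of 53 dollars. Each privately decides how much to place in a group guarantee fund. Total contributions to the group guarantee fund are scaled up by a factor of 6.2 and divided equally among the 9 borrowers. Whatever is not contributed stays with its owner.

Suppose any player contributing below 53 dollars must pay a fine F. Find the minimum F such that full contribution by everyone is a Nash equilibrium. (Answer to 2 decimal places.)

16.49 dollars

Given the others contribute fully, the best deviation is to contribute 0 (any partial contribution still incurs the fine and gives up units whose private return 0.6889 is below 1).
Deviating from 53 to 0 saves 53 dollars but forfeits the deviator's share of the drop in the group guarantee fund: 6.2/9 × 53 = 36.51.
So the deviation gain is 53 − 36.51 = 16.49, and the fine must be at least 16.49 dollars to wipe it out.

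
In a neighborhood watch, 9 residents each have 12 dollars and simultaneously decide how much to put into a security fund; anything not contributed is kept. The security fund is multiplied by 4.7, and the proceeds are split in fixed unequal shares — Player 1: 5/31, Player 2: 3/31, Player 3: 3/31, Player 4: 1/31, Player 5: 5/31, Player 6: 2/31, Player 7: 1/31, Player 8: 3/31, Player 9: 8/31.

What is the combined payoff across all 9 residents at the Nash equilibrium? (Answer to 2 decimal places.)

152.40 dollars

Player j's private return per contributed unit is 4.7 × (j's share). Contributing is weakly dominant for j when that share is at least 1/4.7 = 0.2128, and contributing 0 is dominant otherwise.
Player 9 alone (share 8/31) is above the threshold, contributing 12; the remaining 8 contribute 0. Total contributed: 12.
The security fund pays out 4.7 × 12 = 56.40 in total (split across the unequal shares, but the aggregate is all that matters for the group sum).
The 8 free-riders keep 12 each, adding 96. Group total = 96 + 56.40 = 152.40.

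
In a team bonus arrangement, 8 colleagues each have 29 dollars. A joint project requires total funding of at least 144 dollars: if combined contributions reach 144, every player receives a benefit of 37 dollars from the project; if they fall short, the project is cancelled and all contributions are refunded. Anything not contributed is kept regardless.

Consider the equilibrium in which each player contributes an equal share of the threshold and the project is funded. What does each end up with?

48 dollars

Equal share of the threshold: 144/8 = 18.
At this profile no one gains by cutting their contribution: any cut drops the total below 144, the project is cancelled, contributions are refunded, and the deviator ends with 29, which is less than 29 − 18 + 37 = 48. Contributing more than 18 just wastes the excess. So contributing exactly 18 is a best response.
Each player's payoff: 29 − 18 + 37 = 48.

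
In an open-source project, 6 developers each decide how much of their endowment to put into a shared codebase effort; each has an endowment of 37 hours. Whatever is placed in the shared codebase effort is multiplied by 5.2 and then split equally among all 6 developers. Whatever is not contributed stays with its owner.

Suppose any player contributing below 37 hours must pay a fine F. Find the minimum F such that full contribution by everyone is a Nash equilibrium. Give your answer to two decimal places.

4.93 hours

Given the others contribute fully, the best deviation is to contribute 0 (any partial contribution still incurs the fine and gives up units whose private return 0.8667 is below 1).
Deviating from 37 to 0 saves 37 hours but forfeits the deviator's share of the drop in the shared codebase effort: 5.2/6 × 37 = 32.07.
So the deviation gain is 37 − 32.07 = 4.93, and the fine must be at least 4.93 hours to wipe it out.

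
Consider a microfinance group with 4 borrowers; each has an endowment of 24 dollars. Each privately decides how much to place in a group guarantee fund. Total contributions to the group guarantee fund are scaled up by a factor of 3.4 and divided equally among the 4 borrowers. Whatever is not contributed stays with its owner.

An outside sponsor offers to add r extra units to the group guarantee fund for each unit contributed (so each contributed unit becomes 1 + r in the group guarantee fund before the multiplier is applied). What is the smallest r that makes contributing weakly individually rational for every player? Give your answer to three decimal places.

With matching at rate r, one contributed unit becomes (1 + r) in the group guarantee fund and returns 3.4 × (1 + r) / 4 to the contributor.
Setting this equal to 1: 1 + r = 4/3.4 = 1.1765.
So the minimum matching rate is r = 1.1765 − 1 = 0.176.

0.176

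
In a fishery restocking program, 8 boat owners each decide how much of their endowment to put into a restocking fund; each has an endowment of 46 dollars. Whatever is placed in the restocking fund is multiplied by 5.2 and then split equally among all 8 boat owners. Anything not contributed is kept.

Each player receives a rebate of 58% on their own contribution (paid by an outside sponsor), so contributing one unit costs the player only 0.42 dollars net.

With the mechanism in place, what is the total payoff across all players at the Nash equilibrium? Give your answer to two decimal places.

2127.04 dollars

Under the mechanism each unit contributed yields (5.2/8) / 0.42 = 1.5476 back to its contributor per unit of net cost, which exceeds 1, making full contribution the dominant choice for everyone.
At the Nash equilibrium everyone contributes 46. Group total payoff = 8 × (46 × 0.58 + 5.2 × 46) = 2127.04.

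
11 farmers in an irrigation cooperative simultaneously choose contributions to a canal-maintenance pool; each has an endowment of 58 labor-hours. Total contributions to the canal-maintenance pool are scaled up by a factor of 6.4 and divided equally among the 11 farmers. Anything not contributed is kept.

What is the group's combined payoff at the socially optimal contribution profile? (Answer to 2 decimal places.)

Each contributed unit returns 6.400 to the group as a whole (0.5818 to each of 11 players), which exceeds 1, so the social optimum is full contribution: group total = 6.400 × 638 = 4083.20.

4083.20 labor-hours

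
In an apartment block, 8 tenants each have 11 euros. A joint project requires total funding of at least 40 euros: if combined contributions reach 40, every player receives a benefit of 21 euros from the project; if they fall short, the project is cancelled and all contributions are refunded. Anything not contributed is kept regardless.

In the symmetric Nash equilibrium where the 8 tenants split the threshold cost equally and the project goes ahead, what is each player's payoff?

Equal share of the threshold: 40/8 = 5.
At this profile no one gains by cutting their contribution: any cut drops the total below 40, the project is cancelled, contributions are refunded, and the deviator ends with 11, which is less than 11 − 5 + 21 = 27. Contributing more than 5 just wastes the excess. So contributing exactly 5 is a best response.
Each player's payoff: 11 − 5 + 21 = 27.

27 euros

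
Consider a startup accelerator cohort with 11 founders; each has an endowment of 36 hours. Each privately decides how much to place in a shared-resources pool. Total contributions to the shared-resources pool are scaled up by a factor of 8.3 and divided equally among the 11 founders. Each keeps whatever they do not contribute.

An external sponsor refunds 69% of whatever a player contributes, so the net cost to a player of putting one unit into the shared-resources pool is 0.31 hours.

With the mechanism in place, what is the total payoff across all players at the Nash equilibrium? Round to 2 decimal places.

With the mechanism, a contributed unit returns (8.3/11) / 0.31 = 2.4340 per unit of net cost to the contributor — now above 1 — so contributing fully is weakly dominant for every player.
So the Nash equilibrium is full contribution by all 11; the group earns 11 × (36 × 0.69 + 8.3 × 36) = 3560.04.

3560.04 hours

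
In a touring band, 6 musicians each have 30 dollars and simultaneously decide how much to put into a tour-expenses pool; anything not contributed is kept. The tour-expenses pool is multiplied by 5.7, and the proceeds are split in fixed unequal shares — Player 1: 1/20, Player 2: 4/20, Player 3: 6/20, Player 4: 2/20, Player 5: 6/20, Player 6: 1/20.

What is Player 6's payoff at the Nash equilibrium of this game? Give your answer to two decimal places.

A player with share s gets back 5.7·s per unit contributed, so full contribution is dominant for anyone with s > 1/5.7 = 0.1754 and zero contribution is dominant for anyone below.
Player 2, Player 3 and Player 5 are above the threshold, contributing 30 each; the remaining 3 contribute 0. Total contributed: 90.
Player 6 keeps 30 and receives 5.7 × 90 × 1/20 = 25.65 from the tour-expenses pool, for a payoff of 55.65.

55.65 dollars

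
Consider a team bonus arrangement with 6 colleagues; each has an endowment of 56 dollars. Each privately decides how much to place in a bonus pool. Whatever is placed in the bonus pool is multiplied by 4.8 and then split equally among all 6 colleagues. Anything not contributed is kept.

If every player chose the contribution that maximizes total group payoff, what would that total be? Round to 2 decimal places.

1612.80 dollars

Each contributed unit returns 4.800 to the group as a whole (0.8000 to each of 6 players), which exceeds 1, so the social optimum is full contribution: group total = 4.800 × 336 = 1612.80.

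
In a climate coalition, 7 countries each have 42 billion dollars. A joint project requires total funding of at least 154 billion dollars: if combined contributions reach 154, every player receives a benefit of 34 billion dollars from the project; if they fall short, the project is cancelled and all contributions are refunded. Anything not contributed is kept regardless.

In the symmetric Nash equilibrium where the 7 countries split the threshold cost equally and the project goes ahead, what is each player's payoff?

Equal share of the threshold: 154/7 = 22.
At this profile no one gains by cutting their contribution: any cut drops the total below 154, the project is cancelled, contributions are refunded, and the deviator ends with 42, which is less than 42 − 22 + 34 = 54. Contributing more than 22 just wastes the excess. So contributing exactly 22 is a best response.
Each player's payoff: 42 − 22 + 34 = 54.

54 billion dollars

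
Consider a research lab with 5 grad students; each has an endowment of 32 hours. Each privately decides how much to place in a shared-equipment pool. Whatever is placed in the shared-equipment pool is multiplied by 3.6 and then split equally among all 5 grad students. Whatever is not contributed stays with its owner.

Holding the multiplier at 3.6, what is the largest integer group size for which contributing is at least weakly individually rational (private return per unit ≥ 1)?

Private return per unit is 3.6/(group size), which is ≥ 1 whenever the group size is ≤ 3.6.
The largest such integer is 3.

3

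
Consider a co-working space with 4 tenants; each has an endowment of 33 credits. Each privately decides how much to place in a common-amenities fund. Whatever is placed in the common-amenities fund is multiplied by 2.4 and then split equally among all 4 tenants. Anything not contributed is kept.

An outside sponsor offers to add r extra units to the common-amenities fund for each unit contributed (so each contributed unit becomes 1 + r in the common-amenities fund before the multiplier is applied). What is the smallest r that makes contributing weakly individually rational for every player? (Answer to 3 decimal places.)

0.667

With matching at rate r, one contributed unit becomes (1 + r) in the common-amenities fund and returns 2.4 × (1 + r) / 4 to the contributor.
Setting this equal to 1: 1 + r = 4/2.4 = 1.6667.
So the minimum matching rate is r = 1.6667 − 1 = 0.667.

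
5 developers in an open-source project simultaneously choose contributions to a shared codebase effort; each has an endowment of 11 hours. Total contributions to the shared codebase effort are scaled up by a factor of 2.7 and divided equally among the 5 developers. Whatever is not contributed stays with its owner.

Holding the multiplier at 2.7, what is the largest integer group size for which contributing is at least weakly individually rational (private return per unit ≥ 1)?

2

Private return per unit is 2.7/(group size), which is ≥ 1 whenever the group size is ≤ 2.7.
The largest such integer is 2.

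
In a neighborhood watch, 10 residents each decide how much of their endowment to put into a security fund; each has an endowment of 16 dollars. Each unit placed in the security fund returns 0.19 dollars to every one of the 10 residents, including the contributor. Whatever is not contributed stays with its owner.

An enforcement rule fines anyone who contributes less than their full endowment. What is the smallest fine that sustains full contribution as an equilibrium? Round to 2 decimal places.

Given the others contribute fully, the best deviation is to contribute 0 (any partial contribution still incurs the fine and gives up units whose private return 0.19 is below 1).
Deviating from 16 to 0 saves 16 dollars but forfeits the deviator's share of the drop in the security fund: 0.19 × 16 = 3.04.
So the deviation gain is 16 − 3.04 = 12.96, and the fine must be at least 12.96 dollars to wipe it out.

12.96 dollars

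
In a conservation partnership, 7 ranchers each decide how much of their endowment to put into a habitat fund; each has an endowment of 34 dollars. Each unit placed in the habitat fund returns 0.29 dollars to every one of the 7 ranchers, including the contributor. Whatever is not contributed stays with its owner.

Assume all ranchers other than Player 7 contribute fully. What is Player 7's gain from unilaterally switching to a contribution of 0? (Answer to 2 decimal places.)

Switching from a contribution of 34 to 0 lets Player 7 keep an extra 34 dollars, but lowers the habitat fund by 34, which costs Player 7 their own share of that drop: 0.29 × 34 = 9.86.
Net gain = 34 − 9.86 = 24.14. The private return per contributed unit (0.29) is below 1, so free-riding is indeed the best response regardless of what the others do.

24.14 dollars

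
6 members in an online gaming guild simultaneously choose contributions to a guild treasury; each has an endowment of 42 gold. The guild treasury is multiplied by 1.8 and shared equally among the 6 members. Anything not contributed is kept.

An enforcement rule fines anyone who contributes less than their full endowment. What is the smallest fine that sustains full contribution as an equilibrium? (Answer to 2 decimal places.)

Given the others contribute fully, the best deviation is to contribute 0 (any partial contribution still incurs the fine and gives up units whose private return 0.3000 is below 1).
Deviating from 42 to 0 saves 42 gold but forfeits the deviator's share of the drop in the guild treasury: 1.8/6 × 42 = 12.60.
So the deviation gain is 42 − 12.60 = 29.40, and the fine must be at least 29.40 gold to wipe it out.

29.40 gold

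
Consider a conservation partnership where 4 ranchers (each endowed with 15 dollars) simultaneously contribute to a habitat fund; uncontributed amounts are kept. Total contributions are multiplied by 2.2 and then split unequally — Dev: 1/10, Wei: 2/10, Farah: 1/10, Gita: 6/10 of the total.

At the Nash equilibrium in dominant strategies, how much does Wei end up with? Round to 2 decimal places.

21.60 dollars

Player j's private return per contributed unit is 2.2 × (j's share). Contributing is weakly dominant for j when that share is at least 1/2.2 = 0.4545, and contributing 0 is dominant otherwise.
The only share above 0.4545 is Gita's 6/10, contributing 15; the remaining 3 contribute 0. Total contributed: 15.
Wei keeps 15 and receives 2.2 × 15 × 2/10 = 6.60 from the habitat fund, for a payoff of 21.60.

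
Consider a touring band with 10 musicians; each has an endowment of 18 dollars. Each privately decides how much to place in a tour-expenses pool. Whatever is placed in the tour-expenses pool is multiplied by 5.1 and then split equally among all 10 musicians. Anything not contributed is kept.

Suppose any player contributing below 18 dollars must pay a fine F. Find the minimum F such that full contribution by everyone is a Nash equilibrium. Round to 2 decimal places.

8.82 dollars

Given the others contribute fully, the best deviation is to contribute 0 (any partial contribution still incurs the fine and gives up units whose private return 0.5100 is below 1).
Deviating from 18 to 0 saves 18 dollars but forfeits the deviator's share of the drop in the tour-expenses pool: 5.1/10 × 18 = 9.18.
So the deviation gain is 18 − 9.18 = 8.82, and the fine must be at least 8.82 dollars to wipe it out.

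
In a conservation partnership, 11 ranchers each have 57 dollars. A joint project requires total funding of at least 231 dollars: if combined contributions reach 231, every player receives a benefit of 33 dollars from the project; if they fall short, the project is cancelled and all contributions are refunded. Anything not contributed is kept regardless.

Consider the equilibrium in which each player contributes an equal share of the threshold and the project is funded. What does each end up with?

69 dollars

Equal share of the threshold: 231/11 = 21.
At this profile no one gains by cutting their contribution: any cut drops the total below 231, the project is cancelled, contributions are refunded, and the deviator ends with 57, which is less than 57 − 21 + 33 = 69. Contributing more than 21 just wastes the excess. So contributing exactly 21 is a best response.
Each player's payoff: 57 − 21 + 33 = 69.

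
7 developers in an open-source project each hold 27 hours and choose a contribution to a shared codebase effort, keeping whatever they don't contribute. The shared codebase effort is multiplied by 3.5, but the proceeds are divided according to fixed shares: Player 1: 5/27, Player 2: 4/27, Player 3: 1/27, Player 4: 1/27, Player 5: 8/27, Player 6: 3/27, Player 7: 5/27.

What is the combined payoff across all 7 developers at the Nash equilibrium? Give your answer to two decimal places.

256.50 hours

Each unit j contributes comes back to j as 3.5 × (j's share), so j prefers to contribute only if that share exceeds 1/3.5 = 0.2857; otherwise keeping the unit dominates.
Player 5 alone (share 8/27) is above the threshold, contributing 27; the remaining 6 contribute 0. Total contributed: 27.
The shared codebase effort pays out 3.5 × 27 = 94.50 in total (split across the unequal shares, but the aggregate is all that matters for the group sum).
The 6 free-riders keep 27 each, adding 162. Group total = 162 + 94.50 = 256.50.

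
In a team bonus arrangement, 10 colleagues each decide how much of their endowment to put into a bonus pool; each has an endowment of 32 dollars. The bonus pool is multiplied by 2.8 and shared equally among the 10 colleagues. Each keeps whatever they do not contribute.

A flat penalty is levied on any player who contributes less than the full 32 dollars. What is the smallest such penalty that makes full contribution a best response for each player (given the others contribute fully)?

Given the others contribute fully, the best deviation is to contribute 0 (any partial contribution still incurs the fine and gives up units whose private return 0.2800 is below 1).
Deviating from 32 to 0 saves 32 dollars but forfeits the deviator's share of the drop in the bonus pool: 2.8/10 × 32 = 8.96.
So the deviation gain is 32 − 8.96 = 23.04, and the fine must be at least 23.04 dollars to wipe it out.

23.04 dollars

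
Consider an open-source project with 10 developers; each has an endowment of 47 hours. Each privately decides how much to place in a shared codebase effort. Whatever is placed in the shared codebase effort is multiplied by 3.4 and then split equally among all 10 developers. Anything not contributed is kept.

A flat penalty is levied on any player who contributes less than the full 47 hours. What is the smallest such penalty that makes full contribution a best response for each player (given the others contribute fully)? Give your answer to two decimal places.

31.02 hours

Given the others contribute fully, the best deviation is to contribute 0 (any partial contribution still incurs the fine and gives up units whose private return 0.3400 is below 1).
Deviating from 47 to 0 saves 47 hours but forfeits the deviator's share of the drop in the shared codebase effort: 3.4/10 × 47 = 15.98.
So the deviation gain is 47 − 15.98 = 31.02, and the fine must be at least 31.02 hours to wipe it out.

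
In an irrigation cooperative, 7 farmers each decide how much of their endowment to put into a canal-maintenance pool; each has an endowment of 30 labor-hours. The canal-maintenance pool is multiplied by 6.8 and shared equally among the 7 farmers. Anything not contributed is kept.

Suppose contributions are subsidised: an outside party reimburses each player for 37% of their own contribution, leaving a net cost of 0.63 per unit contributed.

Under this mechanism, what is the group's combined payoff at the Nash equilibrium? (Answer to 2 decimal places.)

1505.70 labor-hours

The effective private return per unit is now (6.8/7) / 0.63 = 1.5420 > 1, so every player's dominant strategy flips to full contribution.
So the Nash equilibrium is full contribution by all 7; the group earns 7 × (30 × 0.37 + 6.8 × 30) = 1505.70.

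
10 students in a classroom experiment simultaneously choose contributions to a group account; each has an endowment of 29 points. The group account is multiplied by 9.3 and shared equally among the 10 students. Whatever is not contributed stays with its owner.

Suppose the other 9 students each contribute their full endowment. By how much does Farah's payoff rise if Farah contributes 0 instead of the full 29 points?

2.03 points

Switching from a contribution of 29 to 0 lets Farah keep an extra 29 points, but lowers the group account by 29, which costs Farah their own share of that drop: 9.3/10 × 29 = 26.97.
Net gain = 29 − 26.97 = 2.03. The private return per contributed unit (0.9300) is below 1, so free-riding is indeed the best response regardless of what the others do.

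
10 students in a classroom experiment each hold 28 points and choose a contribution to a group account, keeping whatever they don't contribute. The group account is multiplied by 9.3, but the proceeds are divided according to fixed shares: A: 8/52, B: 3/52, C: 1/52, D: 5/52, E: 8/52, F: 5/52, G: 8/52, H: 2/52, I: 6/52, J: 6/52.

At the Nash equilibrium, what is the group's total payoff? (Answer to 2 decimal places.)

A player with share s gets back 9.3·s per unit contributed, so full contribution is dominant for anyone with s > 1/9.3 = 0.1075 and zero contribution is dominant for anyone below.
A, E, G, I and J are above the threshold, contributing 28 each; the remaining 5 contribute 0. Total contributed: 140.
The group account pays out 9.3 × 140 = 1302.00 in total (split across the unequal shares, but the aggregate is all that matters for the group sum).
The 5 free-riders keep 28 each, adding 140. Group total = 140 + 1302.00 = 1442.00.

1442.00 points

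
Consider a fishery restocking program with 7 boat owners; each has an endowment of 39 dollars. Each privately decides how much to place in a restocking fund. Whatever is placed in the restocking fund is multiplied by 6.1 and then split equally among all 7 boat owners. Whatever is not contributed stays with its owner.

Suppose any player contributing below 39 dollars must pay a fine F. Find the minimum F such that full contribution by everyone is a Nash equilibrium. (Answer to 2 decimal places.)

5.01 dollars

Given the others contribute fully, the best deviation is to contribute 0 (any partial contribution still incurs the fine and gives up units whose private return 0.8714 is below 1).
Deviating from 39 to 0 saves 39 dollars but forfeits the deviator's share of the drop in the restocking fund: 6.1/7 × 39 = 33.99.
So the deviation gain is 39 − 33.99 = 5.01, and the fine must be at least 5.01 dollars to wipe it out.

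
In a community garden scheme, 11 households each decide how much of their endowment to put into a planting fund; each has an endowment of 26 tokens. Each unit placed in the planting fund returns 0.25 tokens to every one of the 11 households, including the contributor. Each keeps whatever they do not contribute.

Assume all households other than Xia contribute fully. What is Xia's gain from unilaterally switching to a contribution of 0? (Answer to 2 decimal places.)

19.50 tokens

Switching from a contribution of 26 to 0 lets Xia keep an extra 26 tokens, but lowers the planting fund by 26, which costs Xia their own share of that drop: 0.25 × 26 = 6.50.
Net gain = 26 − 6.50 = 19.50. The private return per contributed unit (0.25) is below 1, so free-riding is indeed the best response regardless of what the others do.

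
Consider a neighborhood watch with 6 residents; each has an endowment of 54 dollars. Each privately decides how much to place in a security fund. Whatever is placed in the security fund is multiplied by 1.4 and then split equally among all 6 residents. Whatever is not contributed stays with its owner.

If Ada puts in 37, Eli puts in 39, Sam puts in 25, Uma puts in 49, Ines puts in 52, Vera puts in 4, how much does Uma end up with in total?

Total contributed: 37 + 39 + 25 + 49 + 52 + 4 = 206.
Each receives 1.4 × 206 / 6 = 48.07 from the security fund.
Uma keeps 54 − 49 = 5, so Uma's payoff is 5 + 48.07 = 53.07.

53.07 dollars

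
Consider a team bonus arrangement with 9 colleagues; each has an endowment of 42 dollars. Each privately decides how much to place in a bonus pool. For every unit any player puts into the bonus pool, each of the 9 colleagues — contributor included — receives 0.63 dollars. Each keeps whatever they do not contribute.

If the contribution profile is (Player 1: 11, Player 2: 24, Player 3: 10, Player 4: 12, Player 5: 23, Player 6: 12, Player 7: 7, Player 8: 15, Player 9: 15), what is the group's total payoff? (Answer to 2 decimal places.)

Total contributed: 11 + 24 + 10 + 12 + 23 + 12 + 7 + 15 + 15 = 129; total kept: 9 × 42 − 129 = 249.
The bonus pool pays out 0.63 × 9 × 129 = 731.43 in aggregate.
Group total = 249 + 731.43 = 980.43.

980.43 dollars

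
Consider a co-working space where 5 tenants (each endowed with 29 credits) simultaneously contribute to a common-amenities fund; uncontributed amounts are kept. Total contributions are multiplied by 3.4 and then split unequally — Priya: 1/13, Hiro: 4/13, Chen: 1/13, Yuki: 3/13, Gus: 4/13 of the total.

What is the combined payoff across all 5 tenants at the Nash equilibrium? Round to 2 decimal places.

284.20 credits

Player j's private return per contributed unit is 3.4 × (j's share). Contributing is weakly dominant for j when that share is at least 1/3.4 = 0.2941, and contributing 0 is dominant otherwise.
Hiro and Gus are above the threshold, contributing 29 each; the remaining 3 contribute 0. Total contributed: 58.
The common-amenities fund pays out 3.4 × 58 = 197.20 in total (split across the unequal shares, but the aggregate is all that matters for the group sum).
The 3 free-riders keep 29 each, adding 87. Group total = 87 + 197.20 = 284.20.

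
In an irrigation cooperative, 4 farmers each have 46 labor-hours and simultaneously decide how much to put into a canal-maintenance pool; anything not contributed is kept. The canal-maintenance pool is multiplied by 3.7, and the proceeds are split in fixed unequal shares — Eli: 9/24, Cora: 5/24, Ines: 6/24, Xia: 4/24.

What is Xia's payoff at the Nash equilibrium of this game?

Each unit j contributes comes back to j as 3.7 × (j's share), so j prefers to contribute only if that share exceeds 1/3.7 = 0.2703; otherwise keeping the unit dominates.
Only Eli (9/24) clears that bar, contributing 46; the remaining 3 contribute 0. Total contributed: 46.
Xia keeps 46 and receives 3.7 × 46 × 4/24 = 28.37 from the canal-maintenance pool, for a payoff of 74.37.

74.37 labor-hours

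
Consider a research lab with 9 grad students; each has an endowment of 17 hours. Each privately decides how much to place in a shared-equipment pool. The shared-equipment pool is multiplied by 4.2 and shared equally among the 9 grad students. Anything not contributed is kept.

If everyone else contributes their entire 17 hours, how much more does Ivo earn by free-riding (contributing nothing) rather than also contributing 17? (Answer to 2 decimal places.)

9.07 hours

Switching from a contribution of 17 to 0 lets Ivo keep an extra 17 hours, but lowers the shared-equipment pool by 17, which costs Ivo their own share of that drop: 4.2/9 × 17 = 7.93.
Net gain = 17 − 7.93 = 9.07. The private return per contributed unit (0.4667) is below 1, so free-riding is indeed the best response regardless of what the others do.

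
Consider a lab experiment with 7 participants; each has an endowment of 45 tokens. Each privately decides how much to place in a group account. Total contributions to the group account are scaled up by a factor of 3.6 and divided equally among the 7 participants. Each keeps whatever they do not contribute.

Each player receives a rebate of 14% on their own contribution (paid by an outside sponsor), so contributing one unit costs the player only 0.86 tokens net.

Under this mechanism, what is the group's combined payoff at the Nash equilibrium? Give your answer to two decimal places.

The effective private return is (3.6/7) / 0.86 = 0.5980, which is still under 1, so the mechanism doesn't change anyone's dominant strategy: zero contribution.
At the Nash equilibrium no one contributes; group total payoff = 7 × 45 = 315.

315.00 tokens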